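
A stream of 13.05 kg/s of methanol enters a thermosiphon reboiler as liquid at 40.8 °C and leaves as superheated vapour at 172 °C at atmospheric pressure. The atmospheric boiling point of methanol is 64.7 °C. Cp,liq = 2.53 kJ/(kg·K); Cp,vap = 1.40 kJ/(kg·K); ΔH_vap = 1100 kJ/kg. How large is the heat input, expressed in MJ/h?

Q = 61600 MJ/h

liquid 40.8→64.7 °C: 60.467 kJ/kg
vaporisation at 64.7 °C: 1100 kJ/kg
vapour 64.7→172 °C: 150.22 kJ/kg
Δh = 60.467 + 1100 + 150.22 = 1310.7 kJ/kg
Q = ṁ·Δh = 13.05 kg/s × 1310.7 kJ/kg = 17104 kJ/s
|Q| = 17104 kW = 61576 MJ/h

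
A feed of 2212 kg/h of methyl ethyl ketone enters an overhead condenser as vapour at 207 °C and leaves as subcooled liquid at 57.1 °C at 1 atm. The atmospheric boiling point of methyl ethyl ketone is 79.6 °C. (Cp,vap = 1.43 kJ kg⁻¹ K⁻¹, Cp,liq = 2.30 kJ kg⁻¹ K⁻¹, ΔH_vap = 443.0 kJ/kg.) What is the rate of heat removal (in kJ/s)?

vapour 207→79.6 °C: -182.18 kJ/kg
condensation at 79.6 °C: -443 kJ/kg
liquid 79.6→57.1 °C: -51.75 kJ/kg
Δh = -182.18 + -443 + -51.75 = -676.93 kJ/kg
Q = ṁ·Δh = 2212 kg/h × -676.93 kJ/kg = -1.4974e+06 kJ/h
|Q| = 415.94 kW

Q_c = 416 kJ/s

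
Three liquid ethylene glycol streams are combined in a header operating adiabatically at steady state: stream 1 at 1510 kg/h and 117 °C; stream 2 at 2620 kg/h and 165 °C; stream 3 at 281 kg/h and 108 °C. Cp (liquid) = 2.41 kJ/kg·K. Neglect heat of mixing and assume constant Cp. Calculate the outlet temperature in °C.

T_out = 145 °C

No heat crosses the boundary, so H_out = H_in.
Σ ṁᵢCp,ᵢTᵢ = 1510×2.41×117 + 2620×2.41×165 + 281×2.41×108 = 1.5408e+06
Σ ṁᵢCp,ᵢ = 1510×2.41 + 2620×2.41 + 281×2.41 = 10631
T_out = 1.5408e+06 / 10631 = 144.94 °C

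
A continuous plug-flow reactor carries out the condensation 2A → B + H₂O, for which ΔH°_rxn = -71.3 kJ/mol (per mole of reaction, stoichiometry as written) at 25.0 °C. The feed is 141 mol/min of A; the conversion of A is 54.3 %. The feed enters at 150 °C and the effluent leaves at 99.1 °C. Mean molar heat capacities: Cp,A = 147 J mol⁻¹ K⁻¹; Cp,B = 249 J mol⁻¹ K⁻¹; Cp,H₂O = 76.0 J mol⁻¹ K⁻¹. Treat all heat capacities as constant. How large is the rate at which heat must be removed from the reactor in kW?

Q_out = 61.6 kW

Extent of reaction ξ = 0.543 × 141 / 2 = 38.282 mol/min
Reaction term: ξ·ΔH°_rxn = 38.282 × -71.3 = -2729.5 kJ/min
Sensible, feed 150→25 °C: -2590.9 kJ/min
Outlet flows (mol/min): A 64.437, B 38.282, H₂O 38.282
Sensible, products 25→99.1 °C: 1623.8 kJ/min
Q = ΔH = -3696.5 kJ/min = -61.609 kW
Heat removed = 61.609 kW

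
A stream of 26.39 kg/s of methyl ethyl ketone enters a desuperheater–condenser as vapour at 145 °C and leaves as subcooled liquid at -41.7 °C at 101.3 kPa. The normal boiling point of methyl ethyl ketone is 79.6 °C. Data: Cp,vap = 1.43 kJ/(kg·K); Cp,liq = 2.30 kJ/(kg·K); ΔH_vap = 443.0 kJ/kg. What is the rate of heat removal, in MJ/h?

vapour 145→79.6 °C: -93.522 kJ/kg
condensation at 79.6 °C: -443 kJ/kg
liquid 79.6→-41.7 °C: -278.99 kJ/kg
Δh = -93.522 + -443 + -278.99 = -815.51 kJ/kg
Q = ṁ·Δh = 26.39 kg/s × -815.51 kJ/kg = -21521 kJ/s
|Q| = 21521 kW = 77477 MJ/h

Q_c = 77500 MJ/h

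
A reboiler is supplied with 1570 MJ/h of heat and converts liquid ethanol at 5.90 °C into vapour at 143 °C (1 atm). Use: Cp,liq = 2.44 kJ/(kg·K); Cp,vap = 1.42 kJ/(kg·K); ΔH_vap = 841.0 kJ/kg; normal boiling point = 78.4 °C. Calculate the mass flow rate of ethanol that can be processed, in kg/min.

ṁ = 23.6 kg/min

Δh = 2.44×(78.4−5.90) + 841.0 + 1.42×(143−78.4) = 1109.6 kJ/kg
Q = 1570 MJ/h = 436.11 kJ/s = 26167 kJ/min
ṁ = Q/Δh = 26167 / 1109.6 = 23.581 kg/min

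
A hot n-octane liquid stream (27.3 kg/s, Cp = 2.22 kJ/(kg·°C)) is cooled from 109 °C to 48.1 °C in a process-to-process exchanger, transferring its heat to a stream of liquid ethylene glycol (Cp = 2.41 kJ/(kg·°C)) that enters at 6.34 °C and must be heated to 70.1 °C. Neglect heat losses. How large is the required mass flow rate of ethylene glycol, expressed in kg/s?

Heat released by hot stream: Q = 27.3 × 2.22 × (109 − 48.1) = 3690.9 kJ/s
Energy balance on cold side (adiabatic exchanger): Q = ṁ_c·Cp_c·(T_c,out − T_c,in)
ṁ_c = 3690.9 / [2.41 × (70.1 − 6.34)] = 24.02 kg/s

ṁ_c = 24.0 kg/s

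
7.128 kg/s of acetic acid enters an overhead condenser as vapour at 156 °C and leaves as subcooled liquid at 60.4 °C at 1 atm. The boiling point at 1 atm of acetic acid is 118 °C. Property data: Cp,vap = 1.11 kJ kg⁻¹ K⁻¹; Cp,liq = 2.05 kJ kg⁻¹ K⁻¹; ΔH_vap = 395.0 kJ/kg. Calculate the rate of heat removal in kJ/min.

vapour 156→118 °C: -42.18 kJ/kg
condensation at 118 °C: -395 kJ/kg
liquid 118→60.4 °C: -118.08 kJ/kg
Δh = -42.18 + -395 + -118.08 = -555.26 kJ/kg
Q = ṁ·Δh = 7.128 kg/s × -555.26 kJ/kg = -3957.9 kJ/s
|Q| = 3957.9 kW = 237470 kJ/min

Q_c = 237000 kJ/min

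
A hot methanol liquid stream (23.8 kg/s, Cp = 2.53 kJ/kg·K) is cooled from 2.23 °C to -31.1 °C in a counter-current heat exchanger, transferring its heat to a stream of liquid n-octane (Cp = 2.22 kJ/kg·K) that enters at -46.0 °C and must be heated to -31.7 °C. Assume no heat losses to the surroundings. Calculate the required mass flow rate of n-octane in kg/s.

Heat released by hot stream: Q = 23.8 × 2.53 × (2.23 − -31.1) = 2006.9 kJ/s
Energy balance on cold side (adiabatic exchanger): Q = ṁ_c·Cp_c·(T_c,out − T_c,in)
ṁ_c = 2006.9 / [2.22 × (-31.7 − -46.0)] = 63.218 kg/s

ṁ_c = 63.2 kg/s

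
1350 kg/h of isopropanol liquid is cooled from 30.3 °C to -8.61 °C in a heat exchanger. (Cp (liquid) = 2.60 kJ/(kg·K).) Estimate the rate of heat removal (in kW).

Q_c = 37.9 kW

Q = ṁ·Cp·ΔT = 1350 × 2.60 × (-8.61 − 30.3) = -136570 kJ/h
Converting: 136570 / 3600 s = 37.937 kW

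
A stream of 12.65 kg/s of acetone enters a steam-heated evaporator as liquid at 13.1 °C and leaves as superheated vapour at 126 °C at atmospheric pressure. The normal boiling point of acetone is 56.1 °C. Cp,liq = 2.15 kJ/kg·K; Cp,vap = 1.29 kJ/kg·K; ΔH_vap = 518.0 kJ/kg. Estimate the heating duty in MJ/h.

liquid 13.1→56.1 °C: 92.45 kJ/kg
vaporisation at 56.1 °C: 518 kJ/kg
vapour 56.1→126 °C: 90.171 kJ/kg
Δh = 92.45 + 518 + 90.171 = 700.62 kJ/kg
Q = ṁ·Δh = 12.65 kg/s × 700.62 kJ/kg = 8862.9 kJ/s
|Q| = 8862.9 kW = 31906 MJ/h

Q = 31900 MJ/h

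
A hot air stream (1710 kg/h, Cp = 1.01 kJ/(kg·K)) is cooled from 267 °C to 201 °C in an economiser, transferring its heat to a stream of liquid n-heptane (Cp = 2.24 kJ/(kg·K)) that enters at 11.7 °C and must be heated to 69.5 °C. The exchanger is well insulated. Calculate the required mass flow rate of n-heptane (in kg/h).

ṁ_c = 880 kg/h

Heat released by hot stream: Q = 1710 × 1.01 × (267 − 201) = 113990 kJ/h
Energy balance on cold side (adiabatic exchanger): Q = ṁ_c·Cp_c·(T_c,out − T_c,in)
ṁ_c = 113990 / [2.24 × (69.5 − 11.7)] = 880.41 kg/h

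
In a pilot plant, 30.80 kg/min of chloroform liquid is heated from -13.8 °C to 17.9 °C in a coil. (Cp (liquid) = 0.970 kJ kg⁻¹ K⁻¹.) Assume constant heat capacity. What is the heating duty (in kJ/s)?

Q = ṁ·Cp·ΔT = 30.80 × 0.970 × (17.9 − -13.8) = 947.07 kJ/min
Converting: 947.07 / 60 s = 15.784 kW

Q = 15.8 kJ/s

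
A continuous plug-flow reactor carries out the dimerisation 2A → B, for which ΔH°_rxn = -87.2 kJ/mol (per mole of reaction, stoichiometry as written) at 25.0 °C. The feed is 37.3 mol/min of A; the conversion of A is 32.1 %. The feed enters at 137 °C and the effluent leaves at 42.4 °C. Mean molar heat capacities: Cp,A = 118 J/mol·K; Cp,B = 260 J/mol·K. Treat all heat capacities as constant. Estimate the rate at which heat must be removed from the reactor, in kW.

Q_out = 15.6 kW

Extent of reaction ξ = 0.321 × 37.3 / 2 = 5.9867 mol/min
Reaction term: ξ·ΔH°_rxn = 5.9867 × -87.2 = -522.04 kJ/min
Sensible, feed 137→25 °C: -492.96 kJ/min
Outlet flows (mol/min): A 25.327, B 5.9867
Sensible, products 25→42.4 °C: 79.084 kJ/min
Q = ΔH = -935.91 kJ/min = -15.598 kW
Heat removed = 15.598 kW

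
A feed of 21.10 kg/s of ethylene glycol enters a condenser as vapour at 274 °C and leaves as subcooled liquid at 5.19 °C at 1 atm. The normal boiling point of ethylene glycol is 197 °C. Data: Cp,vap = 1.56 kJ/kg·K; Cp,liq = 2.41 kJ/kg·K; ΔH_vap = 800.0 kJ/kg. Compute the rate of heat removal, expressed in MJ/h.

Q_c = 105000 MJ/h

vapour 274→197 °C: -120.12 kJ/kg
condensation at 197 °C: -800 kJ/kg
liquid 197→5.19 °C: -462.26 kJ/kg
Δh = -120.12 + -800 + -462.26 = -1382.4 kJ/kg
Q = ṁ·Δh = 21.10 kg/s × -1382.4 kJ/kg = -29168 kJ/s
|Q| = 29168 kW = 105010 MJ/h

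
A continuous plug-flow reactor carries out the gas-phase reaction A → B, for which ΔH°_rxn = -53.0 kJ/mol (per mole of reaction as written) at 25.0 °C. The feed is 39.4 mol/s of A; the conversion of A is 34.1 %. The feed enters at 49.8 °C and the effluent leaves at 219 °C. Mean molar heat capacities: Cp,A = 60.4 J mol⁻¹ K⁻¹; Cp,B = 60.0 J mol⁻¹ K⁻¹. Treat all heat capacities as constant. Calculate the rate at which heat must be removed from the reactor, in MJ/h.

Q_out = 1120 MJ/h

Extent of reaction ξ = 0.341 × 39.4 = 13.435 mol/s
Reaction term: ξ·ΔH°_rxn = 13.435 × -53.0 = -712.08 kJ/s
Sensible, feed 49.8→25 °C: -59.018 kJ/s
Outlet flows (mol/s): A 25.965, B 13.435
Sensible, products 25→219 °C: 460.63 kJ/s
Q = ΔH = -310.46 kJ/s = -310.46 kW
Heat removed = 1117.7 MJ/h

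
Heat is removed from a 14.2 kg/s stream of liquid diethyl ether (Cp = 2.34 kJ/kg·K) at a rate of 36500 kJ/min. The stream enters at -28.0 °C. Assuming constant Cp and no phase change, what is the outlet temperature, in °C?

Q = 36500 kJ/min = 608.33 kJ/s
ΔT = Q/(ṁ·Cp) = 608.33/(14.2×2.34) = 18.308 K
T_out = -28.0 − 18.308 = -46.308 °C

T_out = -46.3 °C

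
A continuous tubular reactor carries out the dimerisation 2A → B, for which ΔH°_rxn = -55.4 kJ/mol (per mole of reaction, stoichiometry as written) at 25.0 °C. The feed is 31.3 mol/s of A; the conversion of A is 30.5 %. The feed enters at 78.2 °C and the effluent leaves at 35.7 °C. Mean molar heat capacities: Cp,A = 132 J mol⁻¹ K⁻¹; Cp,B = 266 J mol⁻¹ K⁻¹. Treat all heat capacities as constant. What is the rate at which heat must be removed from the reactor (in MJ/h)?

Q_out = 1580 MJ/h

Extent of reaction ξ = 0.305 × 31.3 / 2 = 4.7732 mol/s
Reaction term: ξ·ΔH°_rxn = 4.7732 × -55.4 = -264.44 kJ/s
Sensible, feed 78.2→25 °C: -219.8 kJ/s
Outlet flows (mol/s): A 21.754, B 4.7732
Sensible, products 25→35.7 °C: 44.31 kJ/s
Q = ΔH = -439.93 kJ/s = -439.93 kW
Heat removed = 1583.7 MJ/h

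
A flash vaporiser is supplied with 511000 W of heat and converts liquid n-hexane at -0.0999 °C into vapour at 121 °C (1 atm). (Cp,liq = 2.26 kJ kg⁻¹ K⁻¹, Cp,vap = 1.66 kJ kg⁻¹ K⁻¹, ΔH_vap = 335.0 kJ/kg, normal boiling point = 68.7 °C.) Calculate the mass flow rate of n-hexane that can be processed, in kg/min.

Δh = 2.26×(68.7−-0.0999) + 335.0 + 1.66×(121−68.7) = 577.31 kJ/kg
Q = 511000 W = 511 kJ/s = 30660 kJ/min
ṁ = Q/Δh = 30660 / 577.31 = 53.109 kg/min

ṁ = 53.1 kg/min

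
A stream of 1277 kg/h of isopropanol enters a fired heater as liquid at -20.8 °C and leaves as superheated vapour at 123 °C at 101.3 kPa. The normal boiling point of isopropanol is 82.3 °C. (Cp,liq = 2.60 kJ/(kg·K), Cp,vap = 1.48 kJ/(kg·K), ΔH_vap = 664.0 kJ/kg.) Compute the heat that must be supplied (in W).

Q = 352000 W

liquid -20.8→82.3 °C: 268.06 kJ/kg
vaporisation at 82.3 °C: 664 kJ/kg
vapour 82.3→123 °C: 60.236 kJ/kg
Δh = 268.06 + 664 + 60.236 = 992.3 kJ/kg
Q = ṁ·Δh = 1277 kg/h × 992.3 kJ/kg = 1.2672e+06 kJ/h
|Q| = 351.99 kW = 351990 W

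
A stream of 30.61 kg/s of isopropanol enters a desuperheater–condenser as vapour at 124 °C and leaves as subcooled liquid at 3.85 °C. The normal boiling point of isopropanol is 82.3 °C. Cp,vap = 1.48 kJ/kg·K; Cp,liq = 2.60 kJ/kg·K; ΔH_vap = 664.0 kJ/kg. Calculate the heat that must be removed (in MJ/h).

vapour 124→82.3 °C: -61.716 kJ/kg
condensation at 82.3 °C: -664 kJ/kg
liquid 82.3→3.85 °C: -203.97 kJ/kg
Δh = -61.716 + -664 + -203.97 = -929.69 kJ/kg
Q = ṁ·Δh = 30.61 kg/s × -929.69 kJ/kg = -28458 kJ/s
|Q| = 28458 kW = 102450 MJ/h

Q_c = 102000 MJ/h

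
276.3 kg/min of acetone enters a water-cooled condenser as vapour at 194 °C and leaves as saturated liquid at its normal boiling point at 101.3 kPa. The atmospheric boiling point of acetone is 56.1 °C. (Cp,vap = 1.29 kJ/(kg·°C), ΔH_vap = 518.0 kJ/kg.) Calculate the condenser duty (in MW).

Q_c = 3.20 MW

vapour 194→56.1 °C: -177.89 kJ/kg
condensation at 56.1 °C: -518 kJ/kg
Δh = -177.89 + -518 = -695.89 kJ/kg
Q = ṁ·Δh = 276.3 kg/min × -695.89 kJ/kg = -192270 kJ/min
|Q| = 3204.6 kW = 3.2046 MW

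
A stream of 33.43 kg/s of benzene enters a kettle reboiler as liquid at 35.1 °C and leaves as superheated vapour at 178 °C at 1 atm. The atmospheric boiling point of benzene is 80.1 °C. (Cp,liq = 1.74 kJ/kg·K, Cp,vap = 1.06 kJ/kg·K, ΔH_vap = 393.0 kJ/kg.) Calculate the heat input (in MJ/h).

liquid 35.1→80.1 °C: 78.3 kJ/kg
vaporisation at 80.1 °C: 393 kJ/kg
vapour 80.1→178 °C: 103.77 kJ/kg
Δh = 78.3 + 393 + 103.77 = 575.07 kJ/kg
Q = ṁ·Δh = 33.43 kg/s × 575.07 kJ/kg = 19225 kJ/s
|Q| = 19225 kW = 69209 MJ/h

Q = 69200 MJ/h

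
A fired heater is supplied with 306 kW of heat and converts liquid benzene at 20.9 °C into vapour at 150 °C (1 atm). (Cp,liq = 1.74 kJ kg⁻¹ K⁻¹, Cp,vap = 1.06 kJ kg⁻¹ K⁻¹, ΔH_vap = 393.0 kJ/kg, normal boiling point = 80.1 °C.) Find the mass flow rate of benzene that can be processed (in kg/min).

Δh = 1.74×(80.1−20.9) + 393.0 + 1.06×(150−80.1) = 570.1 kJ/kg
Q = 306 kW = 306 kJ/s = 18360 kJ/min
ṁ = Q/Δh = 18360 / 570.1 = 32.205 kg/min

ṁ = 32.2 kg/min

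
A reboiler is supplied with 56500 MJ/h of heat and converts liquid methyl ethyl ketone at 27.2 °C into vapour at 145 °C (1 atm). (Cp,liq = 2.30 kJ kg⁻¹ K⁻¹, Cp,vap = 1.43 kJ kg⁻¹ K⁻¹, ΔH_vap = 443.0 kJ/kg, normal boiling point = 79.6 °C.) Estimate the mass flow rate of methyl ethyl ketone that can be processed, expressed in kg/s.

ṁ = 23.9 kg/s

Δh = 2.30×(79.6−27.2) + 443.0 + 1.43×(145−79.6) = 657.04 kJ/kg
Q = 56500 MJ/h = 15694 kJ/s = 15694 kJ/s
ṁ = Q/Δh = 15694 / 657.04 = 23.887 kg/s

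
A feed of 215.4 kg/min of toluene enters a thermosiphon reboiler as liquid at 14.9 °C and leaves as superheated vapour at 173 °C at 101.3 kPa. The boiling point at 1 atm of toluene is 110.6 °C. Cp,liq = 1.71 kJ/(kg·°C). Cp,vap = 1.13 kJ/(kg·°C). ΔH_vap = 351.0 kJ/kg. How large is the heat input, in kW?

Q = 2100 kW

liquid 14.9→110.6 °C: 163.65 kJ/kg
vaporisation at 110.6 °C: 351 kJ/kg
vapour 110.6→173 °C: 70.512 kJ/kg
Δh = 163.65 + 351 + 70.512 = 585.16 kJ/kg
Q = ṁ·Δh = 215.4 kg/min × 585.16 kJ/kg = 126040 kJ/min
|Q| = 2100.7 kW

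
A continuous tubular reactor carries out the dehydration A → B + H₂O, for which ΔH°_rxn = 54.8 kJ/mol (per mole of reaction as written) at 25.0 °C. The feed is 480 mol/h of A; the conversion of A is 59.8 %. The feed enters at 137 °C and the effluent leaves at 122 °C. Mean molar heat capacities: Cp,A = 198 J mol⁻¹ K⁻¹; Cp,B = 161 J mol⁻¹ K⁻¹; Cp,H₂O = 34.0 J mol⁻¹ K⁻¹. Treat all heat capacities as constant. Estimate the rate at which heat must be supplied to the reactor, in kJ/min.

Q_in = 237 kJ/min

Extent of reaction ξ = 0.598 × 480 = 287.04 mol/h
Reaction term: ξ·ΔH°_rxn = 287.04 × 54.8 = 15730 kJ/h
Sensible, feed 137→25 °C: -10644 kJ/h
Outlet flows (mol/h): A 192.96, B 287.04, H₂O 287.04
Sensible, products 25→122 °C: 9135.4 kJ/h
Q = ΔH = 14221 kJ/h = 3.9502 kW
Heat supplied = 237.01 kJ/min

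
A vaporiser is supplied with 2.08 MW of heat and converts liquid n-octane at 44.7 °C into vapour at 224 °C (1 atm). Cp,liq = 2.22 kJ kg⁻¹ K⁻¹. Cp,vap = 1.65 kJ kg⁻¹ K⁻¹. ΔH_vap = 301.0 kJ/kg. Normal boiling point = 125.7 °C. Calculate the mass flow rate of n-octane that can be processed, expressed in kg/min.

ṁ = 194 kg/min

Δh = 2.22×(125.7−44.7) + 301.0 + 1.65×(224−125.7) = 643.02 kJ/kg
Q = 2.08 MW = 2080 kJ/s = 124800 kJ/min
ṁ = Q/Δh = 124800 / 643.02 = 194.09 kg/min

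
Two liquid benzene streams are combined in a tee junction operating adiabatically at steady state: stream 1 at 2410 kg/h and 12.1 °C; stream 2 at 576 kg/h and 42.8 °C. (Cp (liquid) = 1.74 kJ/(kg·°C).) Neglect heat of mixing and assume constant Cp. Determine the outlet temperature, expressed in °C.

T_out = 18.0 °C

Energy balance with Q = 0: Σ ṁᵢCp,ᵢ(T_out − Tᵢ) = 0
T_out = Σ ṁᵢCp,ᵢTᵢ / Σ ṁᵢCp,ᵢ
      = 93636 / 5195.6 = 18.022 °C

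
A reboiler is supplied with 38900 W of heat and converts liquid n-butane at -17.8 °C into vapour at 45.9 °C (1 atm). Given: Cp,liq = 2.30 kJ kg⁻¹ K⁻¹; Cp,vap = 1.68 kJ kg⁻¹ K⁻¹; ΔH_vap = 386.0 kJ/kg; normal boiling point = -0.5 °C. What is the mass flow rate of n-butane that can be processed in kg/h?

Δh = 2.30×(-0.5−-17.8) + 386.0 + 1.68×(45.9−-0.5) = 503.74 kJ/kg
Q = 38900 W = 38.9 kJ/s = 140040 kJ/h
ṁ = Q/Δh = 140040 / 503.74 = 278 kg/h

ṁ = 278 kg/h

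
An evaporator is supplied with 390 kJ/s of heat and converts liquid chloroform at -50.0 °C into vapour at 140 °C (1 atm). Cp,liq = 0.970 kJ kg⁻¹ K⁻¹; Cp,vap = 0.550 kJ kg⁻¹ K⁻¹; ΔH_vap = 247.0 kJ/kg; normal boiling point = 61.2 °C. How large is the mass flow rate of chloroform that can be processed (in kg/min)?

ṁ = 58.8 kg/min

Δh = 0.970×(61.2−-50.0) + 247.0 + 0.550×(140−61.2) = 398.2 kJ/kg
Q = 390 kJ/s = 390 kJ/s = 23400 kJ/min
ṁ = Q/Δh = 23400 / 398.2 = 58.764 kg/min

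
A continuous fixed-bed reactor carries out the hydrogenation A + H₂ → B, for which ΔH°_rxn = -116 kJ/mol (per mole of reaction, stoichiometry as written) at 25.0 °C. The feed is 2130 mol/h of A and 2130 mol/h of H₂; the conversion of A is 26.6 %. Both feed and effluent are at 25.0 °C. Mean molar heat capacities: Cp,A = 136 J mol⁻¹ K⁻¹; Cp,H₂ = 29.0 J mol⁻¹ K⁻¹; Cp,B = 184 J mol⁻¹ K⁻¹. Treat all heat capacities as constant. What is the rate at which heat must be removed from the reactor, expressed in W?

Q_out = 18300 W

Extent of reaction ξ = 0.266 × 2130 = 566.58 mol/h
Reaction term: ξ·ΔH°_rxn = 566.58 × -116 = -65723 kJ/h
Q = ΔH = -65723 kJ/h = -18.256 kW
Heat removed = 18256 W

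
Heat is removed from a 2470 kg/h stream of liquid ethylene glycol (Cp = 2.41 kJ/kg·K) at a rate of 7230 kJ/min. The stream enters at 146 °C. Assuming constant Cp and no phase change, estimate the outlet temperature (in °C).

T_out = 73.1 °C

Q = 7230 kJ/min = 433800 kJ/h
ΔT = Q/(ṁ·Cp) = 433800/(2470×2.41) = 72.874 K
T_out = 146 − 72.874 = 73.126 °C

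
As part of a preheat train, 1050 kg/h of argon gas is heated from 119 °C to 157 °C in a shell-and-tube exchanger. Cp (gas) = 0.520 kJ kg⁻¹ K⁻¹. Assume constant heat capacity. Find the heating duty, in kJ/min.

Q = 346 kJ/min

Q = ṁ·Cp·ΔT = 1050 × 0.520 × (157 − 119) = 20748 kJ/h
Converting: 20748 / 3600 s = 5.7633 kW
Heating duty = 345.8 kJ/min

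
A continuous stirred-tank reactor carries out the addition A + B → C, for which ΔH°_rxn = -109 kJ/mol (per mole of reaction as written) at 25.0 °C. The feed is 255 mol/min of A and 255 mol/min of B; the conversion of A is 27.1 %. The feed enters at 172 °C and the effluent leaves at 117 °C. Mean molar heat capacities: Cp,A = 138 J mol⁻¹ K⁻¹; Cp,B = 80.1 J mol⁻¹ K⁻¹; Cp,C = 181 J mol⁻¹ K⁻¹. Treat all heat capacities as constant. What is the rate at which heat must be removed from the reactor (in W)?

Extent of reaction ξ = 0.271 × 255 = 69.105 mol/min
Reaction term: ξ·ΔH°_rxn = 69.105 × -109 = -7532.4 kJ/min
Sensible, feed 172→25 °C: -8175.5 kJ/min
Outlet flows (mol/min): A 185.89, B 185.89, C 69.105
Sensible, products 25→117 °C: 4880.8 kJ/min
Q = ΔH = -10827 kJ/min = -180.45 kW
Heat removed = 180450 W

Q_out = 180000 W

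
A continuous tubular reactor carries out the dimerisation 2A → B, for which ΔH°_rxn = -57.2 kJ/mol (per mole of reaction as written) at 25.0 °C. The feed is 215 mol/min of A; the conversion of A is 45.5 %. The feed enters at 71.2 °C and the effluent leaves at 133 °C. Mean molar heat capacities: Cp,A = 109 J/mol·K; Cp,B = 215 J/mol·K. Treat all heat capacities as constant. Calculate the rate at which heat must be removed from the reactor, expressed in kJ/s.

Extent of reaction ξ = 0.455 × 215 / 2 = 48.913 mol/min
Reaction term: ξ·ΔH°_rxn = 48.913 × -57.2 = -2797.8 kJ/min
Sensible, feed 71.2→25 °C: -1082.7 kJ/min
Outlet flows (mol/min): A 117.17, B 48.913
Sensible, products 25→133 °C: 2515.1 kJ/min
Q = ΔH = -1365.4 kJ/min = -22.756 kW
Heat removed = 22.756 kJ/s

Q_out = 22.8 kJ/s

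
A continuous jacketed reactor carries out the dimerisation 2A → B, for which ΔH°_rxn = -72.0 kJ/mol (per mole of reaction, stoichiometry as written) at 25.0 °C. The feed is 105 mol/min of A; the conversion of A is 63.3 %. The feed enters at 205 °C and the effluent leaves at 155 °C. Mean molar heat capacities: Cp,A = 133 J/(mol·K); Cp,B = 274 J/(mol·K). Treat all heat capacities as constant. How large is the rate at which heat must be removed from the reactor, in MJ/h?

Extent of reaction ξ = 0.633 × 105 / 2 = 33.233 mol/min
Reaction term: ξ·ΔH°_rxn = 33.233 × -72.0 = -2392.7 kJ/min
Sensible, feed 205→25 °C: -2513.7 kJ/min
Outlet flows (mol/min): A 38.535, B 33.233
Sensible, products 25→155 °C: 1850 kJ/min
Q = ΔH = -3056.4 kJ/min = -50.94 kW
Heat removed = 183.39 MJ/h

Q_out = 183 MJ/h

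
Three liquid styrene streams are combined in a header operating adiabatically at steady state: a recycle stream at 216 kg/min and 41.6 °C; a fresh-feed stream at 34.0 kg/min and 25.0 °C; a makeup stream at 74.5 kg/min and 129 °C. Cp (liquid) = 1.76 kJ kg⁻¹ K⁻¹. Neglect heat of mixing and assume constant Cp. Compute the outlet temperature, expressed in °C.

Adiabatic, steady state ⇒ Σ ṁᵢCp,ᵢ(T_out − Tᵢ) = 0
T_out = Σ ṁᵢCp,ᵢTᵢ / Σ ṁᵢCp,ᵢ
      = 34225 / 571.12 = 59.926 °C

T_out = 59.9 °C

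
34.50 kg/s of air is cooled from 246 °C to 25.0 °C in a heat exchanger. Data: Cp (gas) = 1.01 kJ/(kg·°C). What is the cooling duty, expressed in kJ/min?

Q_c = 462000 kJ/min

Q = ṁ·Cp·ΔT = 34.50 × 1.01 × (25.0 − 246) = -7700.7 kJ/s
Cooling duty = 462040 kJ/min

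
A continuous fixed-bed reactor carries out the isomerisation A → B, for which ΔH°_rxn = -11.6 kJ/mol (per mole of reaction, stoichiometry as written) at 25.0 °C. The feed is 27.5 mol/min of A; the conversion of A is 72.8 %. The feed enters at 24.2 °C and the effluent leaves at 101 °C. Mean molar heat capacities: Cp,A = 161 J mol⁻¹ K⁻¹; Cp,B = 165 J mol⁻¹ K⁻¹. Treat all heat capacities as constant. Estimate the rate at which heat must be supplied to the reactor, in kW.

Q_in = 1.90 kW

Extent of reaction ξ = 0.728 × 27.5 = 20.02 mol/min
Reaction term: ξ·ΔH°_rxn = 20.02 × -11.6 = -232.23 kJ/min
Sensible, feed 24.2→25 °C: 3.542 kJ/min
Outlet flows (mol/min): A 7.48, B 20.02
Sensible, products 25→101 °C: 342.58 kJ/min
Q = ΔH = 113.89 kJ/min = 1.8981 kW
Heat supplied = 1.8981 kW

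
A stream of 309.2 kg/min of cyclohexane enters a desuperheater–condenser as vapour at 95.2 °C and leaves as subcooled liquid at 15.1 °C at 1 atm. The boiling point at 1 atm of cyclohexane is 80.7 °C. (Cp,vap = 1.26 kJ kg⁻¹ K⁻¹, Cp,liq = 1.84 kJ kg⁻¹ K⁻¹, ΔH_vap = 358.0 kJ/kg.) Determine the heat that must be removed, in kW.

vapour 95.2→80.7 °C: -18.27 kJ/kg
condensation at 80.7 °C: -358 kJ/kg
liquid 80.7→15.1 °C: -120.7 kJ/kg
Δh = -18.27 + -358 + -120.7 = -496.97 kJ/kg
Q = ṁ·Δh = 309.2 kg/min × -496.97 kJ/kg = -153660 kJ/min
|Q| = 2561.1 kW

Q_c = 2560 kW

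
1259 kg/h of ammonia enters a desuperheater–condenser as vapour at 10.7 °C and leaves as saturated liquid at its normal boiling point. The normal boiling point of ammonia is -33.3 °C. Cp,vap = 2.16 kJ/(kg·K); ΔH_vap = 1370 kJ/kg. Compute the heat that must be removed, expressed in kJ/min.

Q_c = 30700 kJ/min

vapour 10.7→-33.3 °C: -95.04 kJ/kg
condensation at -33.3 °C: -1370 kJ/kg
Δh = -95.04 + -1370 = -1465 kJ/kg
Q = ṁ·Δh = 1259 kg/h × -1465 kJ/kg = -1.8445e+06 kJ/h
|Q| = 512.36 kW = 30741 kJ/min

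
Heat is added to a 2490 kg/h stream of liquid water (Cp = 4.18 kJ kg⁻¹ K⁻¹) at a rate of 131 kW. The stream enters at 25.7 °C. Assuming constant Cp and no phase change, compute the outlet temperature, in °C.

T_out = 71.0 °C

Q = 131 kW = 471600 kJ/h
ΔT = Q/(ṁ·Cp) = 471600/(2490×4.18) = 45.31 K
T_out = 25.7 + 45.31 = 71.01 °C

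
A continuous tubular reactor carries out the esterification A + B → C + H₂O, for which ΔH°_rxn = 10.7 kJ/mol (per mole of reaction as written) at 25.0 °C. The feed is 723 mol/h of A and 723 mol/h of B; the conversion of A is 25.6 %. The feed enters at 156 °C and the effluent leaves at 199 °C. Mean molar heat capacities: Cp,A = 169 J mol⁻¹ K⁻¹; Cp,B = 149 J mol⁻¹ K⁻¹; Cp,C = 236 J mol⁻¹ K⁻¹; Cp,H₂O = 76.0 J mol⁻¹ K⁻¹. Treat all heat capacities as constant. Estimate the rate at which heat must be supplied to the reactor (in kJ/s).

Extent of reaction ξ = 0.256 × 723 = 185.09 mol/h
Reaction term: ξ·ΔH°_rxn = 185.09 × 10.7 = 1980.4 kJ/h
Sensible, feed 156→25 °C: -30119 kJ/h
Outlet flows (mol/h): A 537.91, B 537.91, C 185.09, H₂O 185.09
Sensible, products 25→199 °C: 39812 kJ/h
Q = ΔH = 11674 kJ/h = 3.2426 kW
Heat supplied = 3.2426 kJ/s

Q_in = 3.24 kJ/s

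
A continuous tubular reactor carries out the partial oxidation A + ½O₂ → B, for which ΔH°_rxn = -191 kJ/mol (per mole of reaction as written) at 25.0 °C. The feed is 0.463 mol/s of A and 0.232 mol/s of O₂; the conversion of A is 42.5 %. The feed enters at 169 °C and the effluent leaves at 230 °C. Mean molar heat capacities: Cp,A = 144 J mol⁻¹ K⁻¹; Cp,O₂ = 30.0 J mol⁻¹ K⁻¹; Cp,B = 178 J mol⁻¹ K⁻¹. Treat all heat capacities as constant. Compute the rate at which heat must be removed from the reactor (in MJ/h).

Extent of reaction ξ = 0.425 × 0.463 = 0.19678 mol/s
Reaction term: ξ·ΔH°_rxn = 0.19678 × -191 = -37.584 kJ/s
Sensible, feed 169→25 °C: -10.603 kJ/s
Outlet flows (mol/s): A 0.26623, O₂ 0.13361, B 0.19678
Sensible, products 25→230 °C: 15.861 kJ/s
Q = ΔH = -32.326 kJ/s = -32.326 kW
Heat removed = 116.37 MJ/h

Q_out = 116 MJ/h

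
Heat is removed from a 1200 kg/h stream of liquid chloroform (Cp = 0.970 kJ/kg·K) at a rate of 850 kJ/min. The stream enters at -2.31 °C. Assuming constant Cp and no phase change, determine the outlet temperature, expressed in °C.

Q = 850 kJ/min = 51000 kJ/h
ΔT = Q/(ṁ·Cp) = 51000/(1200×0.970) = 43.814 K
T_out = -2.31 − 43.814 = -46.124 °C

T_out = -46.1 °C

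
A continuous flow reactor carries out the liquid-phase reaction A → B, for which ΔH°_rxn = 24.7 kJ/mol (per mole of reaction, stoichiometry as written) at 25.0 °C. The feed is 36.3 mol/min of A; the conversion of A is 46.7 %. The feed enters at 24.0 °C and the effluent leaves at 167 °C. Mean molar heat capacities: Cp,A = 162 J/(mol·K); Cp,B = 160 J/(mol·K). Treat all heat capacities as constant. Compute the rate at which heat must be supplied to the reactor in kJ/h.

Q_in = 75300 kJ/h

Extent of reaction ξ = 0.467 × 36.3 = 16.952 mol/min
Reaction term: ξ·ΔH°_rxn = 16.952 × 24.7 = 418.72 kJ/min
Sensible, feed 24.0→25 °C: 5.8806 kJ/min
Outlet flows (mol/min): A 19.348, B 16.952
Sensible, products 25→167 °C: 830.23 kJ/min
Q = ΔH = 1254.8 kJ/min = 20.914 kW
Heat supplied = 75290 kJ/h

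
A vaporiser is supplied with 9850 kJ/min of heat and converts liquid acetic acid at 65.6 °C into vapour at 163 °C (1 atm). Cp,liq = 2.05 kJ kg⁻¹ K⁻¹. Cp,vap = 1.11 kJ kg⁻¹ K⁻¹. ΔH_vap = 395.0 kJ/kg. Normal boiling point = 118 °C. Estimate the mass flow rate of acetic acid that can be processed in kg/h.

Δh = 2.05×(118−65.6) + 395.0 + 1.11×(163−118) = 552.37 kJ/kg
Q = 9850 kJ/min = 164.17 kJ/s = 591000 kJ/h
ṁ = Q/Δh = 591000 / 552.37 = 1069.9 kg/h

ṁ = 1070 kg/h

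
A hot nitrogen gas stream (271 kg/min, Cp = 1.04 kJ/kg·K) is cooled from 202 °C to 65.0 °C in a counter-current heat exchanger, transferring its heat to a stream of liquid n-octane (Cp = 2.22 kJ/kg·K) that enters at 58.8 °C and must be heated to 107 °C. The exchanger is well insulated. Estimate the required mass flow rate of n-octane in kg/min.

Heat released by hot stream: Q = 271 × 1.04 × (202 − 65.0) = 38612 kJ/min
Energy balance on cold side (adiabatic exchanger): Q = ṁ_c·Cp_c·(T_c,out − T_c,in)
ṁ_c = 38612 / [2.22 × (107 − 58.8)] = 360.85 kg/min

ṁ_c = 361 kg/min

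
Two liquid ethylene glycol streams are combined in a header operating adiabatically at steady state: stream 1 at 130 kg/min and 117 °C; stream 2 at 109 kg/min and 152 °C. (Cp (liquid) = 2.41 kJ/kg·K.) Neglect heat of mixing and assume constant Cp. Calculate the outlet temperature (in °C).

Adiabatic, steady state ⇒ Σ ṁᵢCp,ᵢ(T_out − Tᵢ) = 0
T_out = Σ ṁᵢCp,ᵢTᵢ / Σ ṁᵢCp,ᵢ
      = 76585 / 575.99 = 132.96 °C

T_out = 133 °C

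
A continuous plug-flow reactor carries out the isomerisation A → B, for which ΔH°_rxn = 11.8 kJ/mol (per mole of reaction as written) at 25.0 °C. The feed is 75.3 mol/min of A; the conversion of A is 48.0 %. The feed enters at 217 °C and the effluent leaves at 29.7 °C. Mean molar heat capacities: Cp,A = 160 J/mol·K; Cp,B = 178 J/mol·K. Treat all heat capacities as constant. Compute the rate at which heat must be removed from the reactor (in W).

Q_out = 30500 W

Extent of reaction ξ = 0.480 × 75.3 = 36.144 mol/min
Reaction term: ξ·ΔH°_rxn = 36.144 × 11.8 = 426.5 kJ/min
Sensible, feed 217→25 °C: -2313.2 kJ/min
Outlet flows (mol/min): A 39.156, B 36.144
Sensible, products 25→29.7 °C: 59.683 kJ/min
Q = ΔH = -1827 kJ/min = -30.451 kW
Heat removed = 30451 W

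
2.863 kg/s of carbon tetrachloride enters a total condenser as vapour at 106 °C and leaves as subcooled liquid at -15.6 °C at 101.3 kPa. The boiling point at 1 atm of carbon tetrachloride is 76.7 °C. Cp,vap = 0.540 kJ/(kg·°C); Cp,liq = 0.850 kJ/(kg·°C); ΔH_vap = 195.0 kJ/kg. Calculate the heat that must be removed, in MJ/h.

Q_c = 2980 MJ/h

vapour 106→76.7 °C: -15.822 kJ/kg
condensation at 76.7 °C: -195 kJ/kg
liquid 76.7→-15.6 °C: -78.455 kJ/kg
Δh = -15.822 + -195 + -78.455 = -289.28 kJ/kg
Q = ṁ·Δh = 2.863 kg/s × -289.28 kJ/kg = -828.2 kJ/s
|Q| = 828.2 kW = 2981.5 MJ/h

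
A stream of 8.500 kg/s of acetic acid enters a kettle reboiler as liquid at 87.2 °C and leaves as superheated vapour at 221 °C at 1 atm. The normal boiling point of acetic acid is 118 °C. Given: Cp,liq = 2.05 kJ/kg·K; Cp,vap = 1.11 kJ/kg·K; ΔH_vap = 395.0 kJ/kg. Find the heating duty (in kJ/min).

Q = 292000 kJ/min

liquid 87.2→118 °C: 63.14 kJ/kg
vaporisation at 118 °C: 395 kJ/kg
vapour 118→221 °C: 114.33 kJ/kg
Δh = 63.14 + 395 + 114.33 = 572.47 kJ/kg
Q = ṁ·Δh = 8.500 kg/s × 572.47 kJ/kg = 4866 kJ/s
|Q| = 4866 kW = 291960 kJ/min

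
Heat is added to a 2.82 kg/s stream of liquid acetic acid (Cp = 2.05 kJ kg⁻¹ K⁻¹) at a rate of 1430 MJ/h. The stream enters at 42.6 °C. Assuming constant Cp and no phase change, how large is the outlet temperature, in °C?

T_out = 111 °C

Q = 1430 MJ/h = 397.22 kJ/s
ΔT = Q/(ṁ·Cp) = 397.22/(2.82×2.05) = 68.712 K
T_out = 42.6 + 68.712 = 111.31 °C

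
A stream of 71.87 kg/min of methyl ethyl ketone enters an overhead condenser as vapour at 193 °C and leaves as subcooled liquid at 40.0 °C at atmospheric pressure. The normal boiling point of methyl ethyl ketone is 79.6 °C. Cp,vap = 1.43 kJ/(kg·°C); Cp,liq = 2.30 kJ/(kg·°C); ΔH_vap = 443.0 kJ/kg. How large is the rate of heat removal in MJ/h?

vapour 193→79.6 °C: -162.16 kJ/kg
condensation at 79.6 °C: -443 kJ/kg
liquid 79.6→40.0 °C: -91.08 kJ/kg
Δh = -162.16 + -443 + -91.08 = -696.24 kJ/kg
Q = ṁ·Δh = 71.87 kg/min × -696.24 kJ/kg = -50039 kJ/min
|Q| = 833.98 kW = 3002.3 MJ/h

Q_c = 3000 MJ/h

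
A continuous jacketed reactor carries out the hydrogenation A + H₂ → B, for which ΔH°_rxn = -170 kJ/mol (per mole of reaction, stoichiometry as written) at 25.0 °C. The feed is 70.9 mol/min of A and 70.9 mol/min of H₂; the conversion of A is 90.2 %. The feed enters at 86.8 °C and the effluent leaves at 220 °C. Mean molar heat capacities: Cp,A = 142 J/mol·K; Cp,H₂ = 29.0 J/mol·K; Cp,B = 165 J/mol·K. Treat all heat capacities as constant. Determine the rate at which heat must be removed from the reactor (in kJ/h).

Q_out = 560000 kJ/h

Extent of reaction ξ = 0.902 × 70.9 = 63.952 mol/min
Reaction term: ξ·ΔH°_rxn = 63.952 × -170 = -10872 kJ/min
Sensible, feed 86.8→25 °C: -749.26 kJ/min
Outlet flows (mol/min): A 6.9482, H₂ 6.9482, B 63.952
Sensible, products 25→220 °C: 2289.3 kJ/min
Q = ΔH = -9331.7 kJ/min = -155.53 kW
Heat removed = 559900 kJ/h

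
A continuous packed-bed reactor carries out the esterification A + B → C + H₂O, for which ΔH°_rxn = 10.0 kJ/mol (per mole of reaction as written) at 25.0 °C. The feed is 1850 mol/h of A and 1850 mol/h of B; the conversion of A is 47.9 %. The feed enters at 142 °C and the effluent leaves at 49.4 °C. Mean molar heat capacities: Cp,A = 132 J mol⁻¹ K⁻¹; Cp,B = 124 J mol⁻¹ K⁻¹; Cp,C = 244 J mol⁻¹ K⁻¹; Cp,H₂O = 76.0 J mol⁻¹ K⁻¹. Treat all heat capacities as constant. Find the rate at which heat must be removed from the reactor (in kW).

Q_out = 9.34 kW

Extent of reaction ξ = 0.479 × 1850 = 886.15 mol/h
Reaction term: ξ·ΔH°_rxn = 886.15 × 10.0 = 8861.5 kJ/h
Sensible, feed 142→25 °C: -55411 kJ/h
Outlet flows (mol/h): A 963.85, B 963.85, C 886.15, H₂O 886.15
Sensible, products 25→49.4 °C: 12940 kJ/h
Q = ΔH = -33610 kJ/h = -9.3361 kW
Heat removed = 9.3361 kW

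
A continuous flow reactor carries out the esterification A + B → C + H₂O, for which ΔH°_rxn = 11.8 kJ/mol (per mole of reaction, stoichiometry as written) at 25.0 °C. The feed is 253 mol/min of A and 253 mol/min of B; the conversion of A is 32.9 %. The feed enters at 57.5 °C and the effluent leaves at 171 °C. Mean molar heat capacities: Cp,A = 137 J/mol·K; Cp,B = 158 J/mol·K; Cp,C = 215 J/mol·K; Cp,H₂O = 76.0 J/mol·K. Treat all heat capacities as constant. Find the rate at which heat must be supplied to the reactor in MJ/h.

Extent of reaction ξ = 0.329 × 253 = 83.237 mol/min
Reaction term: ξ·ΔH°_rxn = 83.237 × 11.8 = 982.2 kJ/min
Sensible, feed 57.5→25 °C: -2425.6 kJ/min
Outlet flows (mol/min): A 169.76, B 169.76, C 83.237, H₂O 83.237
Sensible, products 25→171 °C: 10848 kJ/min
Q = ΔH = 9404.7 kJ/min = 156.74 kW
Heat supplied = 564.28 MJ/h

Q_in = 564 MJ/h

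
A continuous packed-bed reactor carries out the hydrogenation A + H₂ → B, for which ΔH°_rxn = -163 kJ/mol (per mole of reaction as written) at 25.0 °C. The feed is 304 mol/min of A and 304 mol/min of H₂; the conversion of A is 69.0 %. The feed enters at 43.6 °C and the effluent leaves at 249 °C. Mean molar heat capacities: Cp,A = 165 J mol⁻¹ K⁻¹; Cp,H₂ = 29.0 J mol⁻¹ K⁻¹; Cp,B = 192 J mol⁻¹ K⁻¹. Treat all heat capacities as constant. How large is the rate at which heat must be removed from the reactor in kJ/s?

Extent of reaction ξ = 0.690 × 304 = 209.76 mol/min
Reaction term: ξ·ΔH°_rxn = 209.76 × -163 = -34191 kJ/min
Sensible, feed 43.6→25 °C: -1097 kJ/min
Outlet flows (mol/min): A 94.24, H₂ 94.24, B 209.76
Sensible, products 25→249 °C: 13117 kJ/min
Q = ΔH = -22171 kJ/min = -369.52 kW
Heat removed = 369.52 kJ/s

Q_out = 370 kJ/s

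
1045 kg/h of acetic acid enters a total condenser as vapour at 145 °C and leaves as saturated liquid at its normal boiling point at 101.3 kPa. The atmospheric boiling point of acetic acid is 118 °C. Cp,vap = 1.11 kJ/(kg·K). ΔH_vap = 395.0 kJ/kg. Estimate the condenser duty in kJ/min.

vapour 145→118 °C: -29.97 kJ/kg
condensation at 118 °C: -395 kJ/kg
Δh = -29.97 + -395 = -424.97 kJ/kg
Q = ṁ·Δh = 1045 kg/h × -424.97 kJ/kg = -444090 kJ/h
|Q| = 123.36 kW = 7401.6 kJ/min

Q_c = 7400 kJ/min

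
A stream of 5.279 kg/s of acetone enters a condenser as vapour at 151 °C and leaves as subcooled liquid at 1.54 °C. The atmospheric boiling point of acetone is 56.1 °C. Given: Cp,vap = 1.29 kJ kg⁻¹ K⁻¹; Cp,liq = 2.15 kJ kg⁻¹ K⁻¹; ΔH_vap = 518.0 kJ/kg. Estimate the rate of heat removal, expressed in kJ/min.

vapour 151→56.1 °C: -122.42 kJ/kg
condensation at 56.1 °C: -518 kJ/kg
liquid 56.1→1.54 °C: -117.3 kJ/kg
Δh = -122.42 + -518 + -117.3 = -757.73 kJ/kg
Q = ṁ·Δh = 5.279 kg/s × -757.73 kJ/kg = -4000 kJ/s
|Q| = 4000 kW = 240000 kJ/min

Q_c = 240000 kJ/min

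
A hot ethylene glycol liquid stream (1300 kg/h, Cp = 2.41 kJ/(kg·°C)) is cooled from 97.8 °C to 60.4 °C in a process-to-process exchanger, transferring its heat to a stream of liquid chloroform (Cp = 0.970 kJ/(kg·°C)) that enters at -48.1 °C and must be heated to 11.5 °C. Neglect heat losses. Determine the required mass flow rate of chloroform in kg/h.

ṁ_c = 2030 kg/h

Heat released by hot stream: Q = 1300 × 2.41 × (97.8 − 60.4) = 117170 kJ/h
Energy balance on cold side (adiabatic exchanger): Q = ṁ_c·Cp_c·(T_c,out − T_c,in)
ṁ_c = 117170 / [0.970 × (11.5 − -48.1)] = 2026.8 kg/h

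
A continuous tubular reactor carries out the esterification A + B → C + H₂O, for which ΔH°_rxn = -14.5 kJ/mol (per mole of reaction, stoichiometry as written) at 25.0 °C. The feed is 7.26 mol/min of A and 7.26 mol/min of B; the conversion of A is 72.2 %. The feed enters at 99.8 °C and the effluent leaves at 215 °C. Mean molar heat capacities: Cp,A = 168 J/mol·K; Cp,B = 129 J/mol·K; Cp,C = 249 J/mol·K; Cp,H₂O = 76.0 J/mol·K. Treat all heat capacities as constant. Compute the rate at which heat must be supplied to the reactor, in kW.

Q_in = 3.34 kW

Extent of reaction ξ = 0.722 × 7.26 = 5.2417 mol/min
Reaction term: ξ·ΔH°_rxn = 5.2417 × -14.5 = -76.005 kJ/min
Sensible, feed 99.8→25 °C: -161.29 kJ/min
Outlet flows (mol/min): A 2.0183, B 2.0183, C 5.2417, H₂O 5.2417
Sensible, products 25→215 °C: 437.57 kJ/min
Q = ΔH = 200.28 kJ/min = 3.338 kW
Heat supplied = 3.338 kW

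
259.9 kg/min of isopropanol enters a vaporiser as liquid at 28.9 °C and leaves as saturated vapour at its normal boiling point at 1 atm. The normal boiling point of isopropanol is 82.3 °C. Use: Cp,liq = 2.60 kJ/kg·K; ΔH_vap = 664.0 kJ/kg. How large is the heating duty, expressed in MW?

Q = 3.48 MW

liquid 28.9→82.3 °C: 138.84 kJ/kg
vaporisation at 82.3 °C: 664 kJ/kg
Δh = 138.84 + 664 = 802.84 kJ/kg
Q = ṁ·Δh = 259.9 kg/min × 802.84 kJ/kg = 208660 kJ/min
|Q| = 3477.6 kW = 3.4776 MW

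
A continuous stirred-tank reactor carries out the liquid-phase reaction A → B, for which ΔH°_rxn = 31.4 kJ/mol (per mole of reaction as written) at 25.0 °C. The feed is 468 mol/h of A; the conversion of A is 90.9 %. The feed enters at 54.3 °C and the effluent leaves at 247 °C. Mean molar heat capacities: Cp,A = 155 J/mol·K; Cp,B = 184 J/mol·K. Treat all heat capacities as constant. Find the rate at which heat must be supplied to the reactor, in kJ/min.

Q_in = 501 kJ/min

Extent of reaction ξ = 0.909 × 468 = 425.41 mol/h
Reaction term: ξ·ΔH°_rxn = 425.41 × 31.4 = 13358 kJ/h
Sensible, feed 54.3→25 °C: -2125.4 kJ/h
Outlet flows (mol/h): A 42.588, B 425.41
Sensible, products 25→247 °C: 18843 kJ/h
Q = ΔH = 30075 kJ/h = 8.3542 kW
Heat supplied = 501.25 kJ/min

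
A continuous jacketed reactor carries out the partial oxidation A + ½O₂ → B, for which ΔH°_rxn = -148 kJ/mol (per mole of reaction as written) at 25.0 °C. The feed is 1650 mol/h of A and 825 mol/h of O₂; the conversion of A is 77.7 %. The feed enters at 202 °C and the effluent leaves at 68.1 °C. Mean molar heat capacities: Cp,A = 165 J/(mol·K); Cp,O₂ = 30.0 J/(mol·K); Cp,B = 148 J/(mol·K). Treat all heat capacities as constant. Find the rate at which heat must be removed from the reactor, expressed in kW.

Q_out = 64.2 kW

Extent of reaction ξ = 0.777 × 1650 = 1282 mol/h
Reaction term: ξ·ΔH°_rxn = 1282 × -148 = -189740 kJ/h
Sensible, feed 202→25 °C: -52569 kJ/h
Outlet flows (mol/h): A 367.95, O₂ 183.98, B 1282
Sensible, products 25→68.1 °C: 11032 kJ/h
Q = ΔH = -231280 kJ/h = -64.244 kW
Heat removed = 64.244 kW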